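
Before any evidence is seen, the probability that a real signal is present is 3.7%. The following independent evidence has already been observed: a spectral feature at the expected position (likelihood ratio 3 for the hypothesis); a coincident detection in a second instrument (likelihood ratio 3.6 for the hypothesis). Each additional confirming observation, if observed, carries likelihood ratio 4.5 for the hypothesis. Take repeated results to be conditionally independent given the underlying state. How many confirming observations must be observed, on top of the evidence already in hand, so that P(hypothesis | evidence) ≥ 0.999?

6

Prior odds = 0.037/0.963 = 37/963.
Combined Bayes factor of the evidence already in hand = 3 × 3.6 = 10.8.
Odds after that evidence = (37/963) × 10.8 = 222/535.
Target odds = 0.999/0.001 = 999.
Need 4.5ⁿ ≥ 999 ÷ (222/535) = 2407.5.
4.5⁵ = 1845.28125 falls short of 2407.5 but 4.5⁶ = 8303.765625 reaches it, so n = 6.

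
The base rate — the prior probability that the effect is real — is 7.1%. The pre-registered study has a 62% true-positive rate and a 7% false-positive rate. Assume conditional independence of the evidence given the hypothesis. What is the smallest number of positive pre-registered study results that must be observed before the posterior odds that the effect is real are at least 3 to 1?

2

Prior odds = 0.071/0.929 = 71/929.
Likelihood ratio of a positive result = 0.62/0.07 = 62/7.
Target odds = 3.
Need (71/929) × (62/7)ⁿ ≥ 3, i.e. (62/7)ⁿ ≥ 2787/71.
(62/7)¹ = 62/7 falls short of 2787/71 but (62/7)² = 3844/49 reaches it, so n = 2.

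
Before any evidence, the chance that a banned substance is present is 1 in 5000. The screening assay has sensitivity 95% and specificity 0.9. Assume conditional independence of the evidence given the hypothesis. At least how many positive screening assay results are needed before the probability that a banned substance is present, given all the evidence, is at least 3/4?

5

Prior odds = 0.0002/0.9998 = 1/4999.
False-positive rate = 1 − 0.9 = 0.1; likelihood ratio of a positive = 0.95/0.1 = 9.5.
Target posterior odds = 0.75/0.25 = 3.
Need (1/4999) × 9.5ⁿ ≥ 3, i.e. 9.5ⁿ ≥ 14997.
9.5⁴ = 8145.0625 falls short of 14997 but 9.5⁵ = 77378.09375 reaches it, so n = 5.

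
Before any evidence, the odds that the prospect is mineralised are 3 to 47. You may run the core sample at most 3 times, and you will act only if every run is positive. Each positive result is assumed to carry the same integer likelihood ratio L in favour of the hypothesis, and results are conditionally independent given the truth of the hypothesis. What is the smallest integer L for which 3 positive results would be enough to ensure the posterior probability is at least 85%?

Prior odds = 3/47.
Target odds = 0.85/0.15 = 17/3.
Need L³ ≥ 17/3 ÷ (3/47) = 799/9.
4³ = 64 < 799/9 ≤ 125 = 5³, so L = 5.

5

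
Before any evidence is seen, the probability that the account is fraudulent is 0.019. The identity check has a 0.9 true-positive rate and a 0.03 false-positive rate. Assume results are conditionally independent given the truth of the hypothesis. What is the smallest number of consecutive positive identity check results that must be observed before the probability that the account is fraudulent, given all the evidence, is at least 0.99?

Prior odds: 0.019 ÷ 0.981 = 19/981.
Likelihood ratio of a positive result = 0.9/0.03 = 30.
Target odds: 0.99 ÷ 0.01 = 99.
Need (19/981) × 30ⁿ ≥ 99, i.e. 30ⁿ ≥ 97119/19.
30² = 900 falls short of 97119/19 but 30³ = 27000 reaches it, so n = 3.

3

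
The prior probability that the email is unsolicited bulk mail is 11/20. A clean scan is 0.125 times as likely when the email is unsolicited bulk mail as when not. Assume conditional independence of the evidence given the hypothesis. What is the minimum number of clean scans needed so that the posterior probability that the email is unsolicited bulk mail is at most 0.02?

2

Prior odds = 0.55/0.45 = 11/9.
Likelihood ratio per clean scan = 0.125.
Target odds: 0.02 ÷ 0.98 = 1/49.
Need (11/9) × 0.125ⁿ ≤ 1/49, i.e. 0.125ⁿ ≤ 9/539.
0.125¹ = 0.125 is still above 9/539 but 0.125² = 0.015625 is at or below it, so n = 2.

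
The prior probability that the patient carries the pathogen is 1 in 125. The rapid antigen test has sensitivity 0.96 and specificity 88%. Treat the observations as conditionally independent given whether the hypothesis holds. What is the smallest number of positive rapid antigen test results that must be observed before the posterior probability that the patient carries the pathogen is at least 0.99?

5

Prior odds: 0.008 ÷ 0.992 = 1/124.
False-positive rate = 1 − 0.88 = 0.12; likelihood ratio of a positive = 0.96/0.12 = 8.
Target posterior odds = 0.99/0.01 = 99.
Need (1/124) × 8ⁿ ≥ 99, i.e. 8ⁿ ≥ 12276.
8⁴ = 4096 falls short of 12276 but 8⁵ = 32768 reaches it, so n = 5.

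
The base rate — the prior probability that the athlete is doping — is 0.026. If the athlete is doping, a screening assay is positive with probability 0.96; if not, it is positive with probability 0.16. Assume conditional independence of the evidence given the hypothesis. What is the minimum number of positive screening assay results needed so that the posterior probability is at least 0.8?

3

Prior odds: 0.026 ÷ 0.974 = 13/487.
Likelihood ratio of a positive = 0.96/0.16 = 6.
Target odds: 0.8 ÷ 0.2 = 4.
Need (13/487) × 6ⁿ ≥ 4, i.e. 6ⁿ ≥ 1948/13.
6² = 36 falls short of 1948/13 but 6³ = 216 reaches it, so n = 3.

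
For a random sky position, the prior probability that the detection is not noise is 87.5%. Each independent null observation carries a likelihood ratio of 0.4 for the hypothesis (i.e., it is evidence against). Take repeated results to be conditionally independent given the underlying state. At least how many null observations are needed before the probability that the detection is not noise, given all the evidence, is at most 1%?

Prior odds: 0.875 ÷ 0.125 = 7.
Likelihood ratio per null observation = 0.4.
Target odds: 0.01 ÷ 0.99 = 1/99.
Require 0.4ⁿ ≤ 1/99 ÷ 7 = 1/693.
0.4⁷ = 128/78125 is still above 1/693 but 0.4⁸ = 256/390625 is at or below it, so n = 8.

8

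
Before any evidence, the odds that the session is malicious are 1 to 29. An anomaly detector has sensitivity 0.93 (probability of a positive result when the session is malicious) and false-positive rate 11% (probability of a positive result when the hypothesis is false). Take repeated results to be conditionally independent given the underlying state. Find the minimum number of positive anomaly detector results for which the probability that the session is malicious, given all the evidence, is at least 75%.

3

Prior odds = 1/29.
Likelihood ratio of a positive result = 0.93/0.11 = 93/11.
Target posterior odds = 0.75/0.25 = 3.
Require (93/11)ⁿ ≥ 3 ÷ (1/29) = 87.
(93/11)² = 8649/121 falls short of 87 but (93/11)³ = 804357/1331 reaches it, so n = 3.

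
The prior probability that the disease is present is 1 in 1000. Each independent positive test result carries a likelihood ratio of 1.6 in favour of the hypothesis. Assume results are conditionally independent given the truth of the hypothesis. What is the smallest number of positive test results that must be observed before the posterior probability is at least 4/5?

18

Prior odds = 0.001/0.999 = 1/999.
Likelihood ratio per positive test result = 1.6.
Target posterior odds = 0.8/0.2 = 4.
Need (1/999) × 1.6ⁿ ≥ 4, i.e. 1.6ⁿ ≥ 3996.
1.6¹⁷ ≈2951.48 falls short of 3996 but 1.6¹⁸ ≈4722.37 reaches it, so n = 18.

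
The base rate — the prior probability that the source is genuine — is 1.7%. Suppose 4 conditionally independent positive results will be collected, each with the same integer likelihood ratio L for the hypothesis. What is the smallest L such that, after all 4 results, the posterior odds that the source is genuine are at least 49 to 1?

Prior odds = 0.017/0.983 = 17/983.
Target odds = 49.
Need L⁴ ≥ 49 ÷ (17/983) = 48167/17.
7⁴ = 2401 < 48167/17 ≤ 4096 = 8⁴, so L = 8.

8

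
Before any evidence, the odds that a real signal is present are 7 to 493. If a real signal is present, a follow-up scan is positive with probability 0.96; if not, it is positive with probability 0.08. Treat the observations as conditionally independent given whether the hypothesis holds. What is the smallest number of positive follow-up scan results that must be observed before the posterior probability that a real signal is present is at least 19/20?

Prior odds = 7/493.
Likelihood ratio of a positive = 0.96/0.08 = 12.
Target posterior odds = 0.95/0.05 = 19.
Need (7/493) × 12ⁿ ≥ 19, i.e. 12ⁿ ≥ 9367/7.
12² = 144 falls short of 9367/7 but 12³ = 1728 reaches it, so n = 3.

3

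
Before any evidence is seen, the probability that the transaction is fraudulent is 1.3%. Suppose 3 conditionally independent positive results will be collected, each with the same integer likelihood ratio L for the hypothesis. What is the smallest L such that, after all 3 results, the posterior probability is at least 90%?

9

Prior odds = 0.013/0.987 = 13/987.
Target odds = 0.9/0.1 = 9.
Need L³ ≥ 9 ÷ (13/987) = 8883/13.
8³ = 512 < 8883/13 ≤ 729 = 9³, so L = 9.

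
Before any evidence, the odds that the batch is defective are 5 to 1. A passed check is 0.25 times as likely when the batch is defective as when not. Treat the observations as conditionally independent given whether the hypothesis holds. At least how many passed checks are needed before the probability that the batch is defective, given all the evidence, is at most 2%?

4

Prior odds = 5.
Likelihood ratio per passed check = 0.25.
Target odds: 0.02 ÷ 0.98 = 1/49.
Need 5 × 0.25ⁿ ≤ 1/49, i.e. 0.25ⁿ ≤ 1/245.
0.25³ = 0.015625 is still above 1/245 but 0.25⁴ = 0.00390625 is at or below it, so n = 4.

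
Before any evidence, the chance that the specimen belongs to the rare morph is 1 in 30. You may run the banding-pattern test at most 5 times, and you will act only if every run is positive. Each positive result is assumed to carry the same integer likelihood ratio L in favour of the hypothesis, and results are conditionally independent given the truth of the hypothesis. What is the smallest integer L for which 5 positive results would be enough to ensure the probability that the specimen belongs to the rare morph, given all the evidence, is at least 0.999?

Prior odds = (1/30)/(29/30) = 1/29.
Target odds = 0.999/0.001 = 999.
Need L⁵ ≥ 999 ÷ (1/29) = 28971.
7⁵ = 16807 < 28971 ≤ 32768 = 8⁵, so L = 8.

8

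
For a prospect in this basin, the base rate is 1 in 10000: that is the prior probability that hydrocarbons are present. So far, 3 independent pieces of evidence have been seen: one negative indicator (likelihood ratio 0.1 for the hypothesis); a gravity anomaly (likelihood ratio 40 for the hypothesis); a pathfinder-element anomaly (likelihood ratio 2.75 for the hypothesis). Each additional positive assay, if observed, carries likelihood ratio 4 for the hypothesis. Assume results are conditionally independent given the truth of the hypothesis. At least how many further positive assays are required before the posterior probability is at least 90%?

Prior odds = 0.0001/0.9999 = 1/9999.
Combined Bayes factor of the evidence already in hand = 0.1 × 40 × 2.75 = 11.
Odds after that evidence = (1/9999) × 11 = 1/909.
Target odds = 0.9/0.1 = 9.
Need 4ⁿ ≥ 9 ÷ (1/909) = 8181.
4⁶ = 4096 falls short of 8181 but 4⁷ = 16384 reaches it, so n = 7.

7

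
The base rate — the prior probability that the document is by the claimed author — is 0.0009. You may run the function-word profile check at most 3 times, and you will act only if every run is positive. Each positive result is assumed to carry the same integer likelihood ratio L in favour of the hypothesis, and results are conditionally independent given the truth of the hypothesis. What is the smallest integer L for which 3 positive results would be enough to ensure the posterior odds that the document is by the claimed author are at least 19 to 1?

28

Prior odds = 0.0009/0.9991 = 9/9991.
Target odds = 19.
Need L³ ≥ 19 ÷ (9/9991) = 189829/9.
27³ = 19683 < 189829/9 ≤ 21952 = 28³, so L = 28.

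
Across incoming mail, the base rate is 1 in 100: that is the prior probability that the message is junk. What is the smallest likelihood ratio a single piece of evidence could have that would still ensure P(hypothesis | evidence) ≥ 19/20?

Prior odds = 0.01/0.99 = 1/99.
Target odds = 0.95/0.05 = 19.
Required Bayes factor = 19 ÷ (1/99) = 1881.

1881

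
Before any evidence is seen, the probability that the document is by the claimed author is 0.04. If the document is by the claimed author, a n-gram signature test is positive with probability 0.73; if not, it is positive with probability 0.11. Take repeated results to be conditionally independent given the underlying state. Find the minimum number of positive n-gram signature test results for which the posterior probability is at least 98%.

Prior odds: 0.04 ÷ 0.96 = 1/24.
Likelihood ratio of a positive = 0.73/0.11 = 73/11.
Target posterior odds = 0.98/0.02 = 49.
Need (1/24) × (73/11)ⁿ ≥ 49, i.e. (73/11)ⁿ ≥ 1176.
(73/11)³ = 389017/1331 falls short of 1176 but (73/11)⁴ = 28398241/14641 reaches it, so n = 4.

4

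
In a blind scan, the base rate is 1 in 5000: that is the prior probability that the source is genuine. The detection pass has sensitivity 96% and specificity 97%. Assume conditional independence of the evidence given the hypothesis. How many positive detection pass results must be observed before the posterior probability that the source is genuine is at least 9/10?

4

Prior odds = 0.0002/0.9998 = 1/4999.
False-positive rate = 1 − 0.97 = 0.03; likelihood ratio of a positive = 0.96/0.03 = 32.
Target posterior odds = 0.9/0.1 = 9.
Require 32ⁿ ≥ 9 ÷ (1/4999) = 44991.
32³ = 32768 falls short of 44991 but 32⁴ = 1048576 reaches it, so n = 4.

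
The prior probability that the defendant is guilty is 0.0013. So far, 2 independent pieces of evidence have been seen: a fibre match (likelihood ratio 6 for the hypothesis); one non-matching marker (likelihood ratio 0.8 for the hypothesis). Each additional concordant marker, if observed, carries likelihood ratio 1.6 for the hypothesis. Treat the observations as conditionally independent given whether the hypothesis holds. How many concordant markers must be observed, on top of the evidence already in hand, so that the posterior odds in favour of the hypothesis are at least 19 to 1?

18

Prior odds = 0.0013/0.9987 = 13/9987.
Combined Bayes factor of the evidence already in hand = 6 × 0.8 = 4.8.
Odds after that evidence = (13/9987) × 4.8 = 104/16645.
Target odds = 19.
Need 1.6ⁿ ≥ 19 ÷ (104/16645) = 316255/104.
1.6¹⁷ ≈2951.48 falls short of 316255/104 but 1.6¹⁸ ≈4722.37 reaches it, so n = 18.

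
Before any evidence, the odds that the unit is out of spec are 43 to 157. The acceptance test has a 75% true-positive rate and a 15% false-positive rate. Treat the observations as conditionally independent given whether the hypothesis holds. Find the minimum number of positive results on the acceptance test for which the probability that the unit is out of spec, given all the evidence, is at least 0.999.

6

Prior odds = 43/157.
Likelihood ratio of a positive result = 0.75/0.15 = 5.
Target posterior odds = 0.999/0.001 = 999.
Need (43/157) × 5ⁿ ≥ 999, i.e. 5ⁿ ≥ 156843/43.
5⁵ = 3125 falls short of 156843/43 but 5⁶ = 15625 reaches it, so n = 6.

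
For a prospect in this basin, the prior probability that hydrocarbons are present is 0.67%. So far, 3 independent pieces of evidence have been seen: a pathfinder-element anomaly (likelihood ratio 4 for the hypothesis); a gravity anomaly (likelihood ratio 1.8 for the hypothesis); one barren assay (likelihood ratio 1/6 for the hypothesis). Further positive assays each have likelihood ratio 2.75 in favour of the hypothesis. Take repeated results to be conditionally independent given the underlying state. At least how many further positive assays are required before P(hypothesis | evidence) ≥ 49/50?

Prior odds = 0.0067/0.9933 = 67/9933.
Combined Bayes factor of the evidence already in hand = 4 × 1.8 × (1/6) = 1.2.
Odds after that evidence = (67/9933) × 1.2 = 134/16555.
Target odds = 0.98/0.02 = 49.
Need 2.75ⁿ ≥ 49 ÷ (134/16555) = 811195/134.
2.75⁸ = 214358881/65536 falls short of 811195/134 but 2.75⁹ ≈8994.86 reaches it, so n = 9.

9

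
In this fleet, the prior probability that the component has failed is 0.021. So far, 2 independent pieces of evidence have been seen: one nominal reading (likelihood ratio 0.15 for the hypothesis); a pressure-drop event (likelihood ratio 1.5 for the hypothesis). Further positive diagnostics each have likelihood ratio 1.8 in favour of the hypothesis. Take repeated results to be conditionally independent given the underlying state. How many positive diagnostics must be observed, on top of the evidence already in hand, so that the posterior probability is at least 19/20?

15

Prior odds = 0.021/0.979 = 21/979.
Combined Bayes factor of the evidence already in hand = 0.15 × 1.5 = 0.225.
Odds after that evidence = (21/979) × 0.225 = 189/39160.
Target odds = 0.95/0.05 = 19.
Need 1.8ⁿ ≥ 19 ÷ (189/39160) = 744040/189.
1.8¹⁴ ≈3748.13 falls short of 744040/189 but 1.8¹⁵ ≈6746.64 reaches it, so n = 15.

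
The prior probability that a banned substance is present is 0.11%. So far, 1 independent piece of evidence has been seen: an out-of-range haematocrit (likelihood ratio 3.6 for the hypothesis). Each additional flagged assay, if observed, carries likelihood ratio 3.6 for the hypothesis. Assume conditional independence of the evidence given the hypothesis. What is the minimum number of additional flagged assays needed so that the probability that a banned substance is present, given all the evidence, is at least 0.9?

Prior odds = 0.0011/0.9989 = 11/9989.
Bayes factor of the evidence already in hand = 3.6.
Odds after that evidence = (11/9989) × 3.6 = 198/49945.
Target odds = 0.9/0.1 = 9.
Need 3.6ⁿ ≥ 9 ÷ (198/49945) = 49945/22.
3.6⁶ = 34012224/15625 falls short of 49945/22 but 3.6⁷ = 612220032/78125 reaches it, so n = 7.

7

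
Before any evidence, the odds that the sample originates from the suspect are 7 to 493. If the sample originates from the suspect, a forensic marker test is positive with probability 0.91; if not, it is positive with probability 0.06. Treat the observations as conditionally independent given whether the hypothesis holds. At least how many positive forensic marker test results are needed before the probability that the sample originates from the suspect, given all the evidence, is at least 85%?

3

Prior odds = 7/493.
Likelihood ratio of a positive = 0.91/0.06 = 91/6.
Target posterior odds = 0.85/0.15 = 17/3.
Require (91/6)ⁿ ≥ 17/3 ÷ (7/493) = 8381/21.
(91/6)² = 8281/36 falls short of 8381/21 but (91/6)³ = 753571/216 reaches it, so n = 3.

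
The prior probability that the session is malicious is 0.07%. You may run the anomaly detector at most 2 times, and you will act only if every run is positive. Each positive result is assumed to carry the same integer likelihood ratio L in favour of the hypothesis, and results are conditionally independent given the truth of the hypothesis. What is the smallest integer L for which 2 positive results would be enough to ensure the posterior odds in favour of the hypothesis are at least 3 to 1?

Prior odds = 0.0007/0.9993 = 7/9993.
Target odds = 3.
Need L² ≥ 3 ÷ (7/9993) = 29979/7.
65² = 4225 < 29979/7 ≤ 4356 = 66², so L = 66.

66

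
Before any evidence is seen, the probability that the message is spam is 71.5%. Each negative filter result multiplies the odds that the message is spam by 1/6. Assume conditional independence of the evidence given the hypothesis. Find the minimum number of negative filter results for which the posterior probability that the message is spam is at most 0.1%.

Prior odds: 0.715 ÷ 0.285 = 143/57.
Likelihood ratio per negative filter result = 1/6.
Target odds: 0.001 ÷ 0.999 = 1/999.
Need (143/57) × (1/6)ⁿ ≤ 1/999, i.e. (1/6)ⁿ ≤ 19/47619.
(1/6)⁴ = 1/1296 is still above 19/47619 but (1/6)⁵ = 1/7776 is at or below it, so n = 5.

5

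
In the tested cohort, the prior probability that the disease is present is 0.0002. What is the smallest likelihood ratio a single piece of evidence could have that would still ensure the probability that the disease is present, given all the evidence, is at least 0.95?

94981

Prior odds = 0.0002/0.9998 = 1/4999.
Target odds = 0.95/0.05 = 19.
Required Bayes factor = 19 ÷ (1/4999) = 94981.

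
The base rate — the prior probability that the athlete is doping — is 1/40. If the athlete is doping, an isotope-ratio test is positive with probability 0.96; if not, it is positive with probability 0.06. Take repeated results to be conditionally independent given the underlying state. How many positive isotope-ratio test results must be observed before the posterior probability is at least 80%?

Prior odds: 0.025 ÷ 0.975 = 1/39.
Likelihood ratio of a positive = 0.96/0.06 = 16.
Target odds: 0.8 ÷ 0.2 = 4.
Need (1/39) × 16ⁿ ≥ 4, i.e. 16ⁿ ≥ 156.
16¹ = 16 falls short of 156 but 16² = 256 reaches it, so n = 2.

2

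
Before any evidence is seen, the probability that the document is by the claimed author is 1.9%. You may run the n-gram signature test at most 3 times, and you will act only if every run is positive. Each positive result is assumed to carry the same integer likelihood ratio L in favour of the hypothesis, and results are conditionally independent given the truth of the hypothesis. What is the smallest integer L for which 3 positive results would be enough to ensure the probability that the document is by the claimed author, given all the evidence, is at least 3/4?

Prior odds = 0.019/0.981 = 19/981.
Target odds = 0.75/0.25 = 3.
Need L³ ≥ 3 ÷ (19/981) = 2943/19.
5³ = 125 < 2943/19 ≤ 216 = 6³, so L = 6.

6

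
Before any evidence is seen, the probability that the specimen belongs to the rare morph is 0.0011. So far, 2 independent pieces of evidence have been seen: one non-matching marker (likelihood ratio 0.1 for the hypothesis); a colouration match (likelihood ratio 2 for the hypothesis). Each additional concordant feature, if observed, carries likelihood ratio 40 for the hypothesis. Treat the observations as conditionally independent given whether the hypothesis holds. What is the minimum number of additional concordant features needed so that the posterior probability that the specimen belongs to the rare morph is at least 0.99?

Prior odds = 0.0011/0.9989 = 11/9989.
Combined Bayes factor of the evidence already in hand = 0.1 × 2 = 0.2.
Odds after that evidence = (11/9989) × 0.2 = 11/49945.
Target odds = 0.99/0.01 = 99.
Need 40ⁿ ≥ 99 ÷ (11/49945) = 449505.
40³ = 64000 falls short of 449505 but 40⁴ = 2560000 reaches it, so n = 4.

4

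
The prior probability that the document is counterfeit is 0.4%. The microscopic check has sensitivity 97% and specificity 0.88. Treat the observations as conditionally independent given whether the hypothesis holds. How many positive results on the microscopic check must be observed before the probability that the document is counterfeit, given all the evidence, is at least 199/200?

Prior odds = 0.004/0.996 = 1/249.
False-positive rate = 1 − 0.88 = 0.12; likelihood ratio of a positive = 0.97/0.12 = 97/12.
Target odds: 0.995 ÷ 0.005 = 199.
Need (1/249) × (97/12)ⁿ ≥ 199, i.e. (97/12)ⁿ ≥ 49551.
(97/12)⁵ ≈34510.6 falls short of 49551 but (97/12)⁶ ≈278961 reaches it, so n = 6.

6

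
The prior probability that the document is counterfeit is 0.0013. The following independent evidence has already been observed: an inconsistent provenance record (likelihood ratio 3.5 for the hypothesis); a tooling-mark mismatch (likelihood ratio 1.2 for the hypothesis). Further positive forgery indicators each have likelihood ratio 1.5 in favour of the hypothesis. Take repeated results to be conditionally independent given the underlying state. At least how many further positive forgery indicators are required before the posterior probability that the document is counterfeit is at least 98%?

Prior odds = 0.0013/0.9987 = 13/9987.
Combined Bayes factor of the evidence already in hand = 3.5 × 1.2 = 4.2.
Odds after that evidence = (13/9987) × 4.2 = 91/16645.
Target odds = 0.98/0.02 = 49.
Need 1.5ⁿ ≥ 49 ÷ (91/16645) = 116515/13.
1.5²² ≈7481.83 falls short of 116515/13 but 1.5²³ ≈11222.7 reaches it, so n = 23.

23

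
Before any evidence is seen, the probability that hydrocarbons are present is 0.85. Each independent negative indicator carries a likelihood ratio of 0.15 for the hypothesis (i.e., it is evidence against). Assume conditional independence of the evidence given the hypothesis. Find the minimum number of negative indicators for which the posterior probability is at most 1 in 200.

Prior odds: 0.85 ÷ 0.15 = 17/3.
Likelihood ratio per negative indicator = 0.15.
Target odds: 0.005 ÷ 0.995 = 1/199.
Need (17/3) × 0.15ⁿ ≤ 1/199, i.e. 0.15ⁿ ≤ 3/3383.
0.15³ = 0.003375 is still above 3/3383 but 0.15⁴ = 81/160000 is at or below it, so n = 4.

4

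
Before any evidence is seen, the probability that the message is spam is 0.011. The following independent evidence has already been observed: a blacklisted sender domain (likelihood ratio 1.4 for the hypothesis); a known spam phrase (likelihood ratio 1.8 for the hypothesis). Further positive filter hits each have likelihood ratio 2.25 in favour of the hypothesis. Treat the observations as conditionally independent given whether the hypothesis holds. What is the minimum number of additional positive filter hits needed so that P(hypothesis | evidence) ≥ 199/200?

11

Prior odds = 0.011/0.989 = 11/989.
Combined Bayes factor of the evidence already in hand = 1.4 × 1.8 = 2.52.
Odds after that evidence = (11/989) × 2.52 = 693/24725.
Target odds = 0.995/0.005 = 199.
Need 2.25ⁿ ≥ 199 ÷ (693/24725) = 4920275/693.
2.25¹⁰ ≈3325.26 falls short of 4920275/693 but 2.25¹¹ ≈7481.83 reaches it, so n = 11.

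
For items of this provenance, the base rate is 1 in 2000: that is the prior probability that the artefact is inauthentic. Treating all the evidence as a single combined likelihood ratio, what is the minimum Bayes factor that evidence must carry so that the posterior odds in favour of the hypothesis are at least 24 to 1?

47976

Prior odds = 0.0005/0.9995 = 1/1999.
Target odds = 24.
Required Bayes factor = 24 ÷ (1/1999) = 47976.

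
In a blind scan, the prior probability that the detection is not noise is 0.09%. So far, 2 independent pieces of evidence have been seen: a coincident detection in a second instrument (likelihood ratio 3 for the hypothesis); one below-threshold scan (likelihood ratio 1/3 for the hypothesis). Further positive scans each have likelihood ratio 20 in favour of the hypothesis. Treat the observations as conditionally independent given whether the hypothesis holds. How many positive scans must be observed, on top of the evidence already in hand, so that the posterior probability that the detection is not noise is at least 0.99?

4

Prior odds = 0.0009/0.9991 = 9/9991.
Combined Bayes factor of the evidence already in hand = 3 × (1/3) = 1.
Odds after that evidence = (9/9991) × 1 = 9/9991.
Target odds = 0.99/0.01 = 99.
Need 20ⁿ ≥ 99 ÷ (9/9991) = 109901.
20³ = 8000 falls short of 109901 but 20⁴ = 160000 reaches it, so n = 4.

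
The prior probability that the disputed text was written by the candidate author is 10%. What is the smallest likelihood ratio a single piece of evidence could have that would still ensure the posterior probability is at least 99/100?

Prior odds = 0.1/0.9 = 1/9.
Target odds = 0.99/0.01 = 99.
Required Bayes factor = 99 ÷ (1/9) = 891.

891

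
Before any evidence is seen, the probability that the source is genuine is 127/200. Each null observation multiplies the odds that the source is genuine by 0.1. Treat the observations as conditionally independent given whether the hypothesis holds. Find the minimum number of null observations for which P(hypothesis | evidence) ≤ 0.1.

Prior odds: 0.635 ÷ 0.365 = 127/73.
Likelihood ratio per null observation = 0.1.
Target posterior odds = 0.1/0.9 = 1/9.
Need (127/73) × 0.1ⁿ ≤ 1/9, i.e. 0.1ⁿ ≤ 73/1143.
0.1¹ = 0.1 is still above 73/1143 but 0.1² = 0.01 is at or below it, so n = 2.

2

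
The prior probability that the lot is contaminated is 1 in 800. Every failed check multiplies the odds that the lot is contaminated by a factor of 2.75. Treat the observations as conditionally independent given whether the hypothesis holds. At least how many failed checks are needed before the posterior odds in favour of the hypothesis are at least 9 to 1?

Prior odds: 0.00125 ÷ 0.99875 = 1/799.
Likelihood ratio per failed check = 2.75.
Target odds = 9.
Need (1/799) × 2.75ⁿ ≥ 9, i.e. 2.75ⁿ ≥ 7191.
2.75⁸ = 214358881/65536 falls short of 7191 but 2.75⁹ ≈8994.86 reaches it, so n = 9.

9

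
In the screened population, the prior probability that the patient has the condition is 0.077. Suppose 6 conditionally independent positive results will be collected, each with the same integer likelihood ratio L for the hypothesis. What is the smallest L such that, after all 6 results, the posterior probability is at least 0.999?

Prior odds = 0.077/0.923 = 77/923.
Target odds = 0.999/0.001 = 999.
Need L⁶ ≥ 999 ÷ (77/923) = 922077/77.
4⁶ = 4096 < 922077/77 ≤ 15625 = 5⁶, so L = 5.

5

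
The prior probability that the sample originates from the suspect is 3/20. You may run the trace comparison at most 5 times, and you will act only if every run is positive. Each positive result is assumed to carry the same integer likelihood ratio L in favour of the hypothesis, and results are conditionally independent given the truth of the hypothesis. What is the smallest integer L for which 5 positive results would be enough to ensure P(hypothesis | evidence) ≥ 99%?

4

Prior odds = 0.15/0.85 = 3/17.
Target odds = 0.99/0.01 = 99.
Need L⁵ ≥ 99 ÷ (3/17) = 561.
3⁵ = 243 < 561 ≤ 1024 = 4⁵, so L = 4.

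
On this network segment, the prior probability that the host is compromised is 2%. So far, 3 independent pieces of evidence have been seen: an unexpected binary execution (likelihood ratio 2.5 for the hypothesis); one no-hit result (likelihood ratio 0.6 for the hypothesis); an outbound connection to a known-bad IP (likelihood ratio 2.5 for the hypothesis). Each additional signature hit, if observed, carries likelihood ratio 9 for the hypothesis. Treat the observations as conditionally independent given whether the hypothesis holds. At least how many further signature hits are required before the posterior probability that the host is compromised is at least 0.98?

3

Prior odds = 0.02/0.98 = 1/49.
Combined Bayes factor of the evidence already in hand = 2.5 × 0.6 × 2.5 = 3.75.
Odds after that evidence = (1/49) × 3.75 = 15/196.
Target odds = 0.98/0.02 = 49.
Need 9ⁿ ≥ 49 ÷ (15/196) = 9604/15.
9² = 81 falls short of 9604/15 but 9³ = 729 reaches it, so n = 3.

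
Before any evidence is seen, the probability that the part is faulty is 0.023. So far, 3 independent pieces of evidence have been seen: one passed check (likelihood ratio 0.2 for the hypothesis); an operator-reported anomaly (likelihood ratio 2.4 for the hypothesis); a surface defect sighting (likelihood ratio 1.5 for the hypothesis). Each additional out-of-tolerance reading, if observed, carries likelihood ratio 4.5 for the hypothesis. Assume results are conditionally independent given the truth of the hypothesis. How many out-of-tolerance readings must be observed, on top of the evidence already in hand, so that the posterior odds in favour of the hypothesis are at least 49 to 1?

Prior odds = 0.023/0.977 = 23/977.
Combined Bayes factor of the evidence already in hand = 0.2 × 2.4 × 1.5 = 0.72.
Odds after that evidence = (23/977) × 0.72 = 414/24425.
Target odds = 49.
Need 4.5ⁿ ≥ 49 ÷ (414/24425) = 1196825/414.
4.5⁵ = 1845.28125 falls short of 1196825/414 but 4.5⁶ = 8303.765625 reaches it, so n = 6.

6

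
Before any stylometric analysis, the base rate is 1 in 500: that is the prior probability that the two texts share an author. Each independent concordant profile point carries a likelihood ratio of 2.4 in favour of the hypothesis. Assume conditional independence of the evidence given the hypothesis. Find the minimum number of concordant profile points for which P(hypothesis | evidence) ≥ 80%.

9

Prior odds: 0.002 ÷ 0.998 = 1/499.
Likelihood ratio per concordant profile point = 2.4.
Target posterior odds = 0.8/0.2 = 4.
Need (1/499) × 2.4ⁿ ≥ 4, i.e. 2.4ⁿ ≥ 1996.
2.4⁸ = 429981696/390625 falls short of 1996 but 2.4⁹ ≈2641.81 reaches it, so n = 9.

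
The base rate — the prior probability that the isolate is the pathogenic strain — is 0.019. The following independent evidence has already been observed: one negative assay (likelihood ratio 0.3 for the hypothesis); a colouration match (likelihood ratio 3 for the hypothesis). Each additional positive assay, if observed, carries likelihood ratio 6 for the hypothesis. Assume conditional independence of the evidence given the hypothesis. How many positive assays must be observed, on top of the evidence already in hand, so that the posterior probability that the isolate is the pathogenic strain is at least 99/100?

Prior odds = 0.019/0.981 = 19/981.
Combined Bayes factor of the evidence already in hand = 0.3 × 3 = 0.9.
Odds after that evidence = (19/981) × 0.9 = 19/1090.
Target odds = 0.99/0.01 = 99.
Need 6ⁿ ≥ 99 ÷ (19/1090) = 107910/19.
6⁴ = 1296 falls short of 107910/19 but 6⁵ = 7776 reaches it, so n = 5.

5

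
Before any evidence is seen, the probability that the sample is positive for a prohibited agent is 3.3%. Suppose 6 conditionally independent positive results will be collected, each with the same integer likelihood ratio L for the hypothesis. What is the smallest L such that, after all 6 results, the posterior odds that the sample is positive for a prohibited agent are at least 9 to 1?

Prior odds = 0.033/0.967 = 33/967.
Target odds = 9.
Need L⁶ ≥ 9 ÷ (33/967) = 2901/11.
2⁶ = 64 < 2901/11 ≤ 729 = 3⁶, so L = 3.

3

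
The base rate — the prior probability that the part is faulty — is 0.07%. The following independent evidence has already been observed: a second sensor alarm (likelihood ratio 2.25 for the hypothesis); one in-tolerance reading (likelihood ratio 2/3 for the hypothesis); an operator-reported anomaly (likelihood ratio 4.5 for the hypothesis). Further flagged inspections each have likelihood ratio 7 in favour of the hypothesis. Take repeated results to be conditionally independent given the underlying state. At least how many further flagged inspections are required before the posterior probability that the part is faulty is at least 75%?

Prior odds = 0.0007/0.9993 = 7/9993.
Combined Bayes factor of the evidence already in hand = 2.25 × (2/3) × 4.5 = 6.75.
Odds after that evidence = (7/9993) × 6.75 = 63/13324.
Target odds = 0.75/0.25 = 3.
Need 7ⁿ ≥ 3 ÷ (63/13324) = 13324/21.
7³ = 343 falls short of 13324/21 but 7⁴ = 2401 reaches it, so n = 4.

4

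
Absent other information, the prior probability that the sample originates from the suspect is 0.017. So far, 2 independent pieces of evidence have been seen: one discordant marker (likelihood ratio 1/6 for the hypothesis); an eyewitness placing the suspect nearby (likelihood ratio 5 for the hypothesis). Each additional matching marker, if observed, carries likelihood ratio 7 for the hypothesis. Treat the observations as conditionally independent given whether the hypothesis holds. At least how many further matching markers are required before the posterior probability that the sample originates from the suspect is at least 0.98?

5

Prior odds = 0.017/0.983 = 17/983.
Combined Bayes factor of the evidence already in hand = (1/6) × 5 = 5/6.
Odds after that evidence = (17/983) × 5/6 = 85/5898.
Target odds = 0.98/0.02 = 49.
Need 7ⁿ ≥ 49 ÷ (85/5898) = 289002/85.
7⁴ = 2401 falls short of 289002/85 but 7⁵ = 16807 reaches it, so n = 5.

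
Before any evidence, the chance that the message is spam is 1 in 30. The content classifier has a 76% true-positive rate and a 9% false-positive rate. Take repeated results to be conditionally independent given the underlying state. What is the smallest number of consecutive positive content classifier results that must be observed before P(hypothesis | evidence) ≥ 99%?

4

Prior odds: (1/30) ÷ (29/30) = 1/29.
Likelihood ratio of a positive result = 0.76/0.09 = 76/9.
Target odds: 0.99 ÷ 0.01 = 99.
Require (76/9)ⁿ ≥ 99 ÷ (1/29) = 2871.
(76/9)³ = 438976/729 falls short of 2871 but (76/9)⁴ = 33362176/6561 reaches it, so n = 4.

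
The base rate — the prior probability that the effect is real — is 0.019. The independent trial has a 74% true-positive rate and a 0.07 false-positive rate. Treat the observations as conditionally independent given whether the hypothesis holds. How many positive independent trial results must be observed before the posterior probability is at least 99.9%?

5

Prior odds: 0.019 ÷ 0.981 = 19/981.
Likelihood ratio of a positive result = 0.74/0.07 = 74/7.
Target odds: 0.999 ÷ 0.001 = 999.
Need (19/981) × (74/7)ⁿ ≥ 999, i.e. (74/7)ⁿ ≥ 980019/19.
(74/7)⁴ = 29986576/2401 falls short of 980019/19 but (74/7)⁵ ≈132029 reaches it, so n = 5.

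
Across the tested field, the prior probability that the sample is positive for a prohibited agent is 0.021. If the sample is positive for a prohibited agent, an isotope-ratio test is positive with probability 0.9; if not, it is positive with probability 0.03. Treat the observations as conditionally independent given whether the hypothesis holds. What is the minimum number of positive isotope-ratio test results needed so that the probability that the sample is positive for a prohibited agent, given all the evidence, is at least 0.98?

3

Prior odds: 0.021 ÷ 0.979 = 21/979.
Likelihood ratio of a positive = 0.9/0.03 = 30.
Target posterior odds = 0.98/0.02 = 49.
Need (21/979) × 30ⁿ ≥ 49, i.e. 30ⁿ ≥ 6853/3.
30² = 900 falls short of 6853/3 but 30³ = 27000 reaches it, so n = 3.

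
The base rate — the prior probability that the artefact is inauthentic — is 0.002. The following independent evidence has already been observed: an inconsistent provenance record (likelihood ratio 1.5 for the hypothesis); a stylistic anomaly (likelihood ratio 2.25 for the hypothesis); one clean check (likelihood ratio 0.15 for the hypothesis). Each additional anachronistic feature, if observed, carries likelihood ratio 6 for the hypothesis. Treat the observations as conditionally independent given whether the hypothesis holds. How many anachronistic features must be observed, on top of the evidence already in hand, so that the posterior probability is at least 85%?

5

Prior odds = 0.002/0.998 = 1/499.
Combined Bayes factor of the evidence already in hand = 1.5 × 2.25 × 0.15 = 0.50625.
Odds after that evidence = (1/499) × 0.50625 = 81/79840.
Target odds = 0.85/0.15 = 17/3.
Need 6ⁿ ≥ 17/3 ÷ (81/79840) = 1357280/243.
6⁴ = 1296 falls short of 1357280/243 but 6⁵ = 7776 reaches it, so n = 5.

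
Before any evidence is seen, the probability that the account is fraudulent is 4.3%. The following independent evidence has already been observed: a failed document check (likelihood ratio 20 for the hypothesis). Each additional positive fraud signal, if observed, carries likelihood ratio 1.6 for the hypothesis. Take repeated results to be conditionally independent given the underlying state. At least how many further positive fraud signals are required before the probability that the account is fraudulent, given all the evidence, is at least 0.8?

Prior odds = 0.043/0.957 = 43/957.
Bayes factor of the evidence already in hand = 20.
Odds after that evidence = (43/957) × 20 = 860/957.
Target odds = 0.8/0.2 = 4.
Need 1.6ⁿ ≥ 4 ÷ (860/957) = 957/215.
1.6³ = 4.096 falls short of 957/215 but 1.6⁴ = 6.5536 reaches it, so n = 4.

4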